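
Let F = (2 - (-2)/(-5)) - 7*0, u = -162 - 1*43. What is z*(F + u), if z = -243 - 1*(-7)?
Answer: 240012/5 ≈ 48002.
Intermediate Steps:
z = -236 (z = -243 + 7 = -236)
u = -205 (u = -162 - 43 = -205)
F = 8/5 (F = (2 - (-2)*(-1)/5) + 0 = (2 - 1*2/5) + 0 = (2 - 2/5) + 0 = 8/5 + 0 = 8/5 ≈ 1.6000)
z*(F + u) = -236*(8/5 - 205) = -236*(-1017/5) = 240012/5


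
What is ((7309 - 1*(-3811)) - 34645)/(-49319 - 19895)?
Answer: 23525/69214 ≈ 0.33989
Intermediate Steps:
((7309 - 1*(-3811)) - 34645)/(-49319 - 19895) = ((7309 + 3811) - 34645)/(-69214) = (11120 - 34645)*(-1/69214) = -23525*(-1/69214) = 23525/69214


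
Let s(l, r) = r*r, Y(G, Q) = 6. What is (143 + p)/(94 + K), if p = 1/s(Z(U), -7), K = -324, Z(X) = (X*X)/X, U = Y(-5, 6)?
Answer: -3504/5635 ≈ -0.62183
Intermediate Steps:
U = 6
Z(X) = X (Z(X) = X²/X = X)
s(l, r) = r²
p = 1/49 (p = 1/((-7)²) = 1/49 ≈ 0.020408)
(143 + p)/(94 + K) = (143 + 1/49)/(94 - 324) = (7008/49)/(-230) = (7008/49)*(-1/230) = -3504/5635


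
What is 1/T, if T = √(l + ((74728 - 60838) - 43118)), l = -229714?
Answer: -I*√258942/258942 ≈ -0.0019652*I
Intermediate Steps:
T = I*√258942 (T = √(-229714 + ((74728 - 60838) - 43118)) = √(-229714 + (13890 - 43118)) = √(-229714 - 29228) = √(-258942) = I*√258942 ≈ 508.86*I)
1/T = 1/(I*√258942) = -I*√258942/258942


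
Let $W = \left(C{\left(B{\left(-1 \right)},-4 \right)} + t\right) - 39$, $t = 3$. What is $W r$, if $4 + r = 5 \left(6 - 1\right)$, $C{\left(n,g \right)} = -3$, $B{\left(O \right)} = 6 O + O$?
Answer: $-819$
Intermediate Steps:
$B{\left(O \right)} = 7 O$
$r = 21$ ($r = -4 + 5 \left(6 - 1\right) = -4 + 5 \cdot 5 = -4 + 25 = 21$)
$W = -39$ ($W = \left(-3 + 3\right) - 39 = 0 - 39 = -39$)
$W r = \left(-39\right) 21 = -819$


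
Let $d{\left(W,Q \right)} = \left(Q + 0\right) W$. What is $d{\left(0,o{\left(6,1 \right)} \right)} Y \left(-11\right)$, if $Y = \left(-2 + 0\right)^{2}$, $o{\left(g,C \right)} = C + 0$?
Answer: $0$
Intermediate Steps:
$o{\left(g,C \right)} = C$
$d{\left(W,Q \right)} = Q W$
$Y = 4$ ($Y = \left(-2\right)^{2} = 4$)
$d{\left(0,o{\left(6,1 \right)} \right)} Y \left(-11\right) = 1 \cdot 0 \cdot 4 \left(-11\right) = 0 \cdot 4 \left(-11\right) = 0 \left(-11\right) = 0$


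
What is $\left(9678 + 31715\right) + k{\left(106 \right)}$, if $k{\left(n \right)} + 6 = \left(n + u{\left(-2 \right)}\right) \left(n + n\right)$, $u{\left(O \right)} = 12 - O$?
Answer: $66827$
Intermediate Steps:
$k{\left(n \right)} = -6 + 2 n \left(14 + n\right)$ ($k{\left(n \right)} = -6 + \left(n + \left(12 - -2\right)\right) \left(n + n\right) = -6 + \left(n + \left(12 + 2\right)\right) 2 n = -6 + \left(n + 14\right) 2 n = -6 + \left(14 + n\right) 2 n = -6 + 2 n \left(14 + n\right)$)
$\left(9678 + 31715\right) + k{\left(106 \right)} = \left(9678 + 31715\right) + \left(-6 + 2 \cdot 106^{2} + 28 \cdot 106\right) = 41393 + \left(-6 + 2 \cdot 11236 + 2968\right) = 41393 + \left(-6 + 22472 + 2968\right) = 41393 + 25434 = 66827$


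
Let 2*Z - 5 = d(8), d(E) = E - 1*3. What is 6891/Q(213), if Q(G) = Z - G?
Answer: -6891/208 ≈ -33.130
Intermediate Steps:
d(E) = -3 + E (d(E) = E - 3 = -3 + E)
Z = 5 (Z = 5/2 + (-3 + 8)/2 = 5/2 + (½)*5 = 5/2 + 5/2 = 5)
Q(G) = 5 - G
6891/Q(213) = 6891/(5 - 1*213) = 6891/(5 - 213) = 6891/(-208) = 6891*(-1/208) = -6891/208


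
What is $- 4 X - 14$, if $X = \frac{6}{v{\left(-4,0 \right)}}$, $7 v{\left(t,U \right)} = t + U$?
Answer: $28$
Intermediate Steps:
$v{\left(t,U \right)} = \frac{U}{7} + \frac{t}{7}$ ($v{\left(t,U \right)} = \frac{t + U}{7} = \frac{U + t}{7} = \frac{U}{7} + \frac{t}{7}$)
$X = - \frac{21}{2}$ ($X = \frac{6}{\frac{1}{7} \cdot 0 + \frac{1}{7} \left(-4\right)} = \frac{6}{0 - \frac{4}{7}} = \frac{6}{- \frac{4}{7}} = 6 \left(- \frac{7}{4}\right) = - \frac{21}{2} \approx -10.5$)
$- 4 X - 14 = \left(-4\right) \left(- \frac{21}{2}\right) - 14 = 42 - 14 = 28$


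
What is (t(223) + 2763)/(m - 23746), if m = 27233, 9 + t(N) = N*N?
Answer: 52483/3487 ≈ 15.051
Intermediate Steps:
t(N) = -9 + N² (t(N) = -9 + N*N = -9 + N²)
(t(223) + 2763)/(m - 23746) = ((-9 + 223²) + 2763)/(27233 - 23746) = ((-9 + 49729) + 2763)/3487 = (49720 + 2763)*(1/3487) = 52483*(1/3487) = 52483/3487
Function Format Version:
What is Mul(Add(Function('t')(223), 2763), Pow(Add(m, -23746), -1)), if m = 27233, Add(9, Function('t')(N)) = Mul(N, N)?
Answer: Rational(52483, 3487) ≈ 15.051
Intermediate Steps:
Function('t')(N) = Add(-9, Pow(N, 2)) (Function('t')(N) = Add(-9, Mul(N, N)) = Add(-9, Pow(N, 2)))
Mul(Add(Function('t')(223), 2763), Pow(Add(m, -23746), -1)) = Mul(Add(Add(-9, Pow(223, 2)), 2763), Pow(Add(27233, -23746), -1)) = Mul(Add(Add(-9, 49729), 2763), Pow(3487, -1)) = Mul(Add(49720, 2763), Rational(1, 3487)) = Mul(52483, Rational(1, 3487)) = Rational(52483, 3487)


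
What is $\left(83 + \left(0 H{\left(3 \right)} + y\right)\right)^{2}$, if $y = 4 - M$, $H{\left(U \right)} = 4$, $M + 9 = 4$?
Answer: $8464$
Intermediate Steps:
$M = -5$ ($M = -9 + 4 = -5$)
$y = 9$ ($y = 4 - -5 = 4 + 5 = 9$)
$\left(83 + \left(0 H{\left(3 \right)} + y\right)\right)^{2} = \left(83 + \left(0 \cdot 4 + 9\right)\right)^{2} = \left(83 + \left(0 + 9\right)\right)^{2} = \left(83 + 9\right)^{2} = 92^{2} = 8464$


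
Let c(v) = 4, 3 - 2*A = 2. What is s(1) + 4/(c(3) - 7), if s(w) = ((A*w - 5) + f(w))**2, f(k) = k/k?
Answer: 131/12 ≈ 10.917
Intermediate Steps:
A = 1/2 (A = 3/2 - 1/2*2 = 3/2 - 1 = 1/2 ≈ 0.50000)
f(k) = 1
s(w) = (-4 + w/2)**2 (s(w) = ((w/2 - 5) + 1)**2 = ((-5 + w/2) + 1)**2 = (-4 + w/2)**2)
s(1) + 4/(c(3) - 7) = (-8 + 1)**2/4 + 4/(4 - 7) = (1/4)*(-7)**2 + 4/(-3) = (1/4)*49 - 1/3*4 = 49/4 - 4/3 = 131/12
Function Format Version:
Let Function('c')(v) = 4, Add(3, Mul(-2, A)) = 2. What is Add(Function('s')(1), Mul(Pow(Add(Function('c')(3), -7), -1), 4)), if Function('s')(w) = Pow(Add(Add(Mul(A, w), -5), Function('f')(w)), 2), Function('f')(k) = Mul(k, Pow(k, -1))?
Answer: Rational(131, 12) ≈ 10.917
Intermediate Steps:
A = Rational(1, 2) (A = Add(Rational(3, 2), Mul(Rational(-1, 2), 2)) = Add(Rational(3, 2), -1) = Rational(1, 2) ≈ 0.50000)
Function('f')(k) = 1
Function('s')(w) = Pow(Add(-4, Mul(Rational(1, 2), w)), 2) (Function('s')(w) = Pow(Add(Add(Mul(Rational(1, 2), w), -5), 1), 2) = Pow(Add(Add(-5, Mul(Rational(1, 2), w)), 1), 2) = Pow(Add(-4, Mul(Rational(1, 2), w)), 2))
Add(Function('s')(1), Mul(Pow(Add(Function('c')(3), -7), -1), 4)) = Add(Mul(Rational(1, 4), Pow(Add(-8, 1), 2)), Mul(Pow(Add(4, -7), -1), 4)) = Add(Mul(Rational(1, 4), Pow(-7, 2)), Mul(Pow(-3, -1), 4)) = Add(Mul(Rational(1, 4), 49), Mul(Rational(-1, 3), 4)) = Add(Rational(49, 4), Rational(-4, 3)) = Rational(131, 12)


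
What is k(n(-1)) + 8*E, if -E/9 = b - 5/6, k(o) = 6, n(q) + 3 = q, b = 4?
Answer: -222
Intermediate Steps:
n(q) = -3 + q
E = -57/2 (E = -9*(4 - 5/6) = -9*(4 - 5*⅙) = -9*(4 - ⅚) = -9*19/6 = -57/2 ≈ -28.500)
k(n(-1)) + 8*E = 6 + 8*(-57/2) = 6 - 228 = -222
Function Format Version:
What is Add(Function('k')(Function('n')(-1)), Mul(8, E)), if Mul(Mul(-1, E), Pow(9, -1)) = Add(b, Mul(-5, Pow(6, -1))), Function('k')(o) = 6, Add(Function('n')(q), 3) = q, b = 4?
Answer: -222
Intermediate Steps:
Function('n')(q) = Add(-3, q)
E = Rational(-57, 2) (E = Mul(-9, Add(4, Mul(-5, Pow(6, -1)))) = Mul(-9, Add(4, Mul(-5, Rational(1, 6)))) = Mul(-9, Add(4, Rational(-5, 6))) = Mul(-9, Rational(19, 6)) = Rational(-57, 2) ≈ -28.500)
Add(Function('k')(Function('n')(-1)), Mul(8, E)) = Add(6, Mul(8, Rational(-57, 2))) = Add(6, -228) = -222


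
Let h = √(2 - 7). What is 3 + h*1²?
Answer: 3 + I*√5 ≈ 3.0 + 2.2361*I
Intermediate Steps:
h = I*√5 (h = √(-5) = I*√5 ≈ 2.2361*I)
3 + h*1² = 3 + (I*√5)*1² = 3 + (I*√5)*1 = 3 + I*√5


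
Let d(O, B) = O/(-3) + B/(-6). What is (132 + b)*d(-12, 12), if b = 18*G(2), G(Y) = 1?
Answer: 300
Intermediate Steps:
d(O, B) = -O/3 - B/6 (d(O, B) = O*(-⅓) + B*(-⅙) = -O/3 - B/6)
b = 18 (b = 18*1 = 18)
(132 + b)*d(-12, 12) = (132 + 18)*(-⅓*(-12) - ⅙*12) = 150*(4 - 2) = 150*2 = 300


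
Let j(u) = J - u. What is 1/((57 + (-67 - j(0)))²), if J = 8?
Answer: 1/324 ≈ 0.0030864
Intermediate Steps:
j(u) = 8 - u
1/((57 + (-67 - j(0)))²) = 1/((57 + (-67 - (8 - 1*0)))²) = 1/((57 + (-67 - (8 + 0)))²) = 1/((57 + (-67 - 1*8))²) = 1/((57 + (-67 - 8))²) = 1/((57 - 75)²) = 1/((-18)²) = 1/324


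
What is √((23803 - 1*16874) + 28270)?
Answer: 3*√3911 ≈ 187.61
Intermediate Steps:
√((23803 - 1*16874) + 28270) = √((23803 - 16874) + 28270) = √(6929 + 28270) = √35199 = 3*√3911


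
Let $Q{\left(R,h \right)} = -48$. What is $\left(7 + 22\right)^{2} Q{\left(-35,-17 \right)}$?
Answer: $-40368$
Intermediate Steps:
$\left(7 + 22\right)^{2} Q{\left(-35,-17 \right)} = \left(7 + 22\right)^{2} \left(-48\right) = 29^{2} \left(-48\right) = 841 \left(-48\right) = -40368$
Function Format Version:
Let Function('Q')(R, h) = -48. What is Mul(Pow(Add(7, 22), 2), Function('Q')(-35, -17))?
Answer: -40368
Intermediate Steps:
Mul(Pow(Add(7, 22), 2), Function('Q')(-35, -17)) = Mul(Pow(Add(7, 22), 2), -48) = Mul(Pow(29, 2), -48) = Mul(841, -48) = -40368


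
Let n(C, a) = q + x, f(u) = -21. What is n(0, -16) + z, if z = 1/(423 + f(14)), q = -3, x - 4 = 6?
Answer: 2815/402 ≈ 7.0025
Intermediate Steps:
x = 10 (x = 4 + 6 = 10)
n(C, a) = 7 (n(C, a) = -3 + 10 = 7)
z = 1/402 (z = 1/(423 - 21) = 1/402 ≈ 0.0024876)
n(0, -16) + z = 7 + 1/402 = 2815/402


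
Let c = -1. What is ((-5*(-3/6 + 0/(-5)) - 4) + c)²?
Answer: 25/4 ≈ 6.2500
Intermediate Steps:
((-5*(-3/6 + 0/(-5)) - 4) + c)² = ((-5*(-3/6 + 0/(-5)) - 4) - 1)² = ((-5*(-3*⅙ + 0*(-⅕)) - 4) - 1)² = ((-5*(-½ + 0) - 4) - 1)² = ((-5*(-½) - 4) - 1)² = ((5/2 - 4) - 1)² = (-3/2 - 1)² = (-5/2)² = 25/4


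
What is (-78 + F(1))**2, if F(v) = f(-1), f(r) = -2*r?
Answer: 5776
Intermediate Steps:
F(v) = 2 (F(v) = -2*(-1) = 2)
(-78 + F(1))**2 = (-78 + 2)**2 = (-76)**2 = 5776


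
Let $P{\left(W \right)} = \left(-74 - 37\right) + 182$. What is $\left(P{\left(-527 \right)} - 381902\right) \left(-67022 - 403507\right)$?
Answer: $179662558599$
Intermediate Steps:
$P{\left(W \right)} = 71$ ($P{\left(W \right)} = -111 + 182 = 71$)
$\left(P{\left(-527 \right)} - 381902\right) \left(-67022 - 403507\right) = \left(71 - 381902\right) \left(-67022 - 403507\right) = - 381831 \left(-67022 - 403507\right) = \left(-381831\right) \left(-470529\right) = 179662558599$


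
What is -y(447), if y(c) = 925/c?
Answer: -925/447 ≈ -2.0694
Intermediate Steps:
-y(447) = -925/447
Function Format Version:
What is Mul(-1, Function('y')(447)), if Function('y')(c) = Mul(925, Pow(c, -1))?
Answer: Rational(-925, 447) ≈ -2.0694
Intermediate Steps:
Mul(-1, Function('y')(447)) = Mul(-1, Mul(925, Pow(447, -1))) = Mul(-1, Mul(925, Rational(1, 447))) = Mul(-1, Rational(925, 447)) = Rational(-925, 447)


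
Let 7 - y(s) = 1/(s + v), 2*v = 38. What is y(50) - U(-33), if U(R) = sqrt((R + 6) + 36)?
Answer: 275/69 ≈ 3.9855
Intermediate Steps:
v = 19 (v = (1/2)*38 = 19)
U(R) = sqrt(42 + R) (U(R) = sqrt((6 + R) + 36) = sqrt(42 + R))
y(s) = 7 - 1/(19 + s) (y(s) = 7 - 1/(s + 19) = 7 - 1/(19 + s))
y(50) - U(-33) = (132 + 7*50)/(19 + 50) - sqrt(42 - 33) = (132 + 350)/69 - sqrt(9) = (1/69)*482 - 1*3 = 482/69 - 3 = 275/69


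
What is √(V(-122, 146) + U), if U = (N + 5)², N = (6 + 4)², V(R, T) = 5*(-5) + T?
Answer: √11146 ≈ 105.57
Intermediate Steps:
V(R, T) = -25 + T
N = 100 (N = 10² = 100)
U = 11025 (U = (100 + 5)² = 105² = 11025)
√(V(-122, 146) + U) = √((-25 + 146) + 11025) = √(121 + 11025) = √11146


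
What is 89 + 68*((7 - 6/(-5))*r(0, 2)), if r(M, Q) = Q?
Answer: 6021/5 ≈ 1204.2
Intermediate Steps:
89 + 68*((7 - 6/(-5))*r(0, 2)) = 89 + 68*((7 - 6/(-5))*2) = 89 + 68*((7 - 6*(-1)/5)*2) = 89 + 68*((7 - 1*(-6/5))*2) = 89 + 68*((7 + 6/5)*2) = 89 + 68*((41/5)*2) = 89 + 68*(82/5) = 89 + 5576/5 = 6021/5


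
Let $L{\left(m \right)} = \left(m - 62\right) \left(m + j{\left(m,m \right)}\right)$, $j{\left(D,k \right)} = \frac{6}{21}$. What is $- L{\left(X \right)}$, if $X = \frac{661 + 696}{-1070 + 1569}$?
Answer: $\frac{310511757}{1743007} \approx 178.15$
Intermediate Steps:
$X = \frac{1357}{499} \approx 2.7194$
$j{\left(D,k \right)} = \frac{2}{7}$ ($j{\left(D,k \right)} = 6 \cdot \frac{1}{21} = \frac{2}{7}$)
$L{\left(m \right)} = \left(-62 + m\right) \left(\frac{2}{7} + m\right)$ ($L{\left(m \right)} = \left(m - 62\right) \left(m + \frac{2}{7}\right) = \left(-62 + m\right) \left(\frac{2}{7} + m\right)$)
$- L{\left(X \right)} = - (- \frac{124}{7} + \left(\frac{1357}{499}\right)^{2} - \frac{586224}{3493}) = - (- \frac{124}{7} + \frac{1841449}{249001} - \frac{586224}{3493}) = \left(-1\right) \left(- \frac{310511757}{1743007}\right) = \frac{310511757}{1743007}$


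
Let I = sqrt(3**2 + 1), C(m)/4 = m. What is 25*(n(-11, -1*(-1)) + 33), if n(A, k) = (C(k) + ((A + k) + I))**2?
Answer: 1975 - 300*sqrt(10) ≈ 1026.3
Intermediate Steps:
C(m) = 4*m
I = sqrt(10) (I = sqrt(9 + 1) = sqrt(10) ≈ 3.1623)
n(A, k) = (A + sqrt(10) + 5*k)**2 (n(A, k) = (4*k + ((A + k) + sqrt(10)))**2 = (4*k + (A + k + sqrt(10)))**2 = (A + sqrt(10) + 5*k)**2)
25*(n(-11, -1*(-1)) + 33) = 25*((-11 + sqrt(10) + 5*(-1*(-1)))**2 + 33) = 25*((-11 + sqrt(10) + 5*1)**2 + 33) = 25*((-11 + sqrt(10) + 5)**2 + 33) = 25*((-6 + sqrt(10))**2 + 33) = 25*(33 + (-6 + sqrt(10))**2) = 825 + 25*(-6 + sqrt(10))**2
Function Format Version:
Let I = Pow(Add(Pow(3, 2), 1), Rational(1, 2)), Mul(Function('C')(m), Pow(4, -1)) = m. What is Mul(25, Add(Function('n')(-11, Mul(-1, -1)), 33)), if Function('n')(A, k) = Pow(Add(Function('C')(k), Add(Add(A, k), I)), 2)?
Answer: Add(1975, Mul(-300, Pow(10, Rational(1, 2)))) ≈ 1026.3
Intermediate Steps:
Function('C')(m) = Mul(4, m)
I = Pow(10, Rational(1, 2)) (I = Pow(Add(9, 1), Rational(1, 2)) = Pow(10, Rational(1, 2)) ≈ 3.1623)
Function('n')(A, k) = Pow(Add(A, Pow(10, Rational(1, 2)), Mul(5, k)), 2) (Function('n')(A, k) = Pow(Add(Mul(4, k), Add(Add(A, k), Pow(10, Rational(1, 2)))), 2) = Pow(Add(Mul(4, k), Add(A, k, Pow(10, Rational(1, 2)))), 2) = Pow(Add(A, Pow(10, Rational(1, 2)), Mul(5, k)), 2))
Mul(25, Add(Function('n')(-11, Mul(-1, -1)), 33)) = Mul(25, Add(Pow(Add(-11, Pow(10, Rational(1, 2)), Mul(5, Mul(-1, -1))), 2), 33)) = Mul(25, Add(Pow(Add(-11, Pow(10, Rational(1, 2)), Mul(5, 1)), 2), 33)) = Mul(25, Add(Pow(Add(-11, Pow(10, Rational(1, 2)), 5), 2), 33)) = Mul(25, Add(Pow(Add(-6, Pow(10, Rational(1, 2))), 2), 33)) = Mul(25, Add(33, Pow(Add(-6, Pow(10, Rational(1, 2))), 2))) = Add(825, Mul(25, Pow(Add(-6, Pow(10, Rational(1, 2))), 2)))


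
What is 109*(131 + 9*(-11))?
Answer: 3488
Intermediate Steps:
109*(131 + 9*(-11)) = 109*(131 - 99) = 109*32 = 3488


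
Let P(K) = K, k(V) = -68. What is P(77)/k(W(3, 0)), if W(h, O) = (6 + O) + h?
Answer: -77/68 ≈ -1.1324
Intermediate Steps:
W(h, O) = 6 + O + h
P(77)/k(W(3, 0)) = 77/(-68) = 77*(-1/68) = -77/68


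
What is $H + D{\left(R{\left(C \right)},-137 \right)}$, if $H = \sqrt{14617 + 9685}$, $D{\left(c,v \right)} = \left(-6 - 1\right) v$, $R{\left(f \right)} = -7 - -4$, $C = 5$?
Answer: $959 + \sqrt{24302} \approx 1114.9$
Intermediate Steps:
$R{\left(f \right)} = -3$ ($R{\left(f \right)} = -7 + 4 = -3$)
$D{\left(c,v \right)} = - 7 v$
$H = \sqrt{24302} \approx 155.89$
$H + D{\left(R{\left(C \right)},-137 \right)} = \sqrt{24302} - -959 = \sqrt{24302} + 959 = 959 + \sqrt{24302}$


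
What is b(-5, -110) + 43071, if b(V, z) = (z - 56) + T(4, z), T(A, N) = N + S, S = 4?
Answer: 42799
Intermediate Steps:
T(A, N) = 4 + N (T(A, N) = N + 4 = 4 + N)
b(V, z) = -52 + 2*z (b(V, z) = (z - 56) + (4 + z) = (-56 + z) + (4 + z) = -52 + 2*z)
b(-5, -110) + 43071 = (-52 + 2*(-110)) + 43071 = (-52 - 220) + 43071 = -272 + 43071 = 42799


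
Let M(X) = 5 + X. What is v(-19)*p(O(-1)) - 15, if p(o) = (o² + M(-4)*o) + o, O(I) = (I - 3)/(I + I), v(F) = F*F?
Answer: 2873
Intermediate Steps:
v(F) = F²
O(I) = (-3 + I)/(2*I) (O(I) = (-3 + I)/((2*I)) = (-3 + I)*(1/(2*I)) = (-3 + I)/(2*I))
p(o) = o² + 2*o (p(o) = (o² + (5 - 4)*o) + o = (o² + 1*o) + o = (o² + o) + o = (o + o²) + o = o² + 2*o)
v(-19)*p(O(-1)) - 15 = (-19)²*(((½)*(-3 - 1)/(-1))*(2 + (½)*(-3 - 1)/(-1))) - 15 = 361*(((½)*(-1)*(-4))*(2 + (½)*(-1)*(-4))) - 15 = 361*(2*(2 + 2)) - 15 = 361*(2*4) - 15 = 361*8 - 15 = 2888 - 15 = 2873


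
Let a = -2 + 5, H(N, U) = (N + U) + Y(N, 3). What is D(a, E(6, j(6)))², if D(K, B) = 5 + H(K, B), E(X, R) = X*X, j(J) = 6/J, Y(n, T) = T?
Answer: 2209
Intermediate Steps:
E(X, R) = X²
H(N, U) = 3 + N + U (H(N, U) = (N + U) + 3 = 3 + N + U)
a = 3
D(K, B) = 8 + B + K (D(K, B) = 5 + (3 + K + B) = 5 + (3 + B + K) = 8 + B + K)
D(a, E(6, j(6)))² = (8 + 6² + 3)² = (8 + 36 + 3)² = 47² = 2209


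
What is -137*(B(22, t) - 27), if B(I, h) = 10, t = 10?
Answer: 2329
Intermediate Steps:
-137*(B(22, t) - 27) = -137*(10 - 27) = -137*(-17) = 2329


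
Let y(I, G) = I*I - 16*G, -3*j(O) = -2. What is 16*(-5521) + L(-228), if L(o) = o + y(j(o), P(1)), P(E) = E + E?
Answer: -797360/9 ≈ -88596.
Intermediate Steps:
j(O) = 2/3 (j(O) = -1/3*(-2) = 2/3)
P(E) = 2*E
y(I, G) = I**2 - 16*G
L(o) = -284/9 + o (L(o) = o + ((2/3)**2 - 32) = o + (4/9 - 16*2) = o + (4/9 - 32) = o - 284/9 = -284/9 + o)
16*(-5521) + L(-228) = 16*(-5521) + (-284/9 - 228) = -88336 - 2336/9 = -797360/9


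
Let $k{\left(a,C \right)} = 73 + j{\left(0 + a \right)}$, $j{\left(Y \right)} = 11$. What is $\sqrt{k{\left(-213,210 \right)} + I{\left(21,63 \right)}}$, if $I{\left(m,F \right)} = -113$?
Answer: $i \sqrt{29} \approx 5.3852 i$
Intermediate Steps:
$k{\left(a,C \right)} = 84$ ($k{\left(a,C \right)} = 73 + 11 = 84$)
$\sqrt{k{\left(-213,210 \right)} + I{\left(21,63 \right)}} = \sqrt{84 - 113} = \sqrt{-29} = i \sqrt{29}$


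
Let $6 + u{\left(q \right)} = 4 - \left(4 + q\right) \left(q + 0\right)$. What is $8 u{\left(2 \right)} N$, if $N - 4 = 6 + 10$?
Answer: $-2240$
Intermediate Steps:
$u{\left(q \right)} = -2 - q \left(4 + q\right)$ ($u{\left(q \right)} = -6 - \left(-4 + \left(4 + q\right) \left(q + 0\right)\right) = -6 - \left(-4 + \left(4 + q\right) q\right) = -6 - \left(-4 + q \left(4 + q\right)\right) = -2 - q \left(4 + q\right)$)
$N = 20$ ($N = 4 + \left(6 + 10\right) = 4 + 16 = 20$)
$8 u{\left(2 \right)} N = 8 \left(-2 - 2^{2} - 8\right) 20 = 8 \left(-2 - 4 - 8\right) 20 = 8 \left(-14\right) 20 = \left(-112\right) 20 = -2240$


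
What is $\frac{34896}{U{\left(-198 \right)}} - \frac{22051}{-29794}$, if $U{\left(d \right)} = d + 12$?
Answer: $- \frac{172598323}{923614} \approx -186.87$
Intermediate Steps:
$U{\left(d \right)} = 12 + d$
$\frac{34896}{U{\left(-198 \right)}} - \frac{22051}{-29794} = \frac{34896}{12 - 198} - \frac{22051}{-29794} = \frac{34896}{-186} - - \frac{22051}{29794} = 34896 \left(- \frac{1}{186}\right) + \frac{22051}{29794} = - \frac{5816}{31} + \frac{22051}{29794} = - \frac{172598323}{923614}$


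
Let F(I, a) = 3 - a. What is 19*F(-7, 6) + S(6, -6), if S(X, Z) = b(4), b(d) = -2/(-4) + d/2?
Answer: -109/2 ≈ -54.500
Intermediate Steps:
b(d) = ½ + d/2 (b(d) = -2*(-¼) + d*(½) = ½ + d/2)
S(X, Z) = 5/2 (S(X, Z) = ½ + (½)*4 = ½ + 2 = 5/2)
19*F(-7, 6) + S(6, -6) = 19*(3 - 1*6) + 5/2 = 19*(3 - 6) + 5/2 = 19*(-3) + 5/2 = -57 + 5/2 = -109/2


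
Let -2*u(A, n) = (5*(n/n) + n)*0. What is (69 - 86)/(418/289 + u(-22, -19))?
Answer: -4913/418 ≈ -11.754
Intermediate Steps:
u(A, n) = 0 (u(A, n) = -(5*(n/n) + n)*0/2 = -(5*1 + n)*0/2 = -(5 + n)*0/2 = -½*0 = 0)
(69 - 86)/(418/289 + u(-22, -19)) = (69 - 86)/(418/289 + 0) = -17/(418*(1/289) + 0) = -17/(418/289 + 0) = -17/418/289 = -17*289/418 = -4913/418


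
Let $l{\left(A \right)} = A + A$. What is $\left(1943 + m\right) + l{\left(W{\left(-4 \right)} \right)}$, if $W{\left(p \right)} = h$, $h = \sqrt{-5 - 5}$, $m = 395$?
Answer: $2338 + 2 i \sqrt{10} \approx 2338.0 + 6.3246 i$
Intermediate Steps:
$h = i \sqrt{10}$ ($h = \sqrt{-10} = i \sqrt{10} \approx 3.1623 i$)
$W{\left(p \right)} = i \sqrt{10}$
$l{\left(A \right)} = 2 A$
$\left(1943 + m\right) + l{\left(W{\left(-4 \right)} \right)} = \left(1943 + 395\right) + 2 i \sqrt{10} = 2338 + 2 i \sqrt{10}$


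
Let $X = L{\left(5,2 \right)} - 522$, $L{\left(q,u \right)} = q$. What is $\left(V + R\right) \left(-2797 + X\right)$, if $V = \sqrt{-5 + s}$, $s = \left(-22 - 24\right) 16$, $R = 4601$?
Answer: $-15247714 - 3314 i \sqrt{741} \approx -1.5248 \cdot 10^{7} - 90212.0 i$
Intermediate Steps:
$s = -736$ ($s = \left(-46\right) 16 = -736$)
$V = i \sqrt{741}$ ($V = \sqrt{-5 - 736} = \sqrt{-741} = i \sqrt{741} \approx 27.221 i$)
$X = -517$ ($X = 5 - 522 = -517$)
$\left(V + R\right) \left(-2797 + X\right) = \left(i \sqrt{741} + 4601\right) \left(-2797 - 517\right) = \left(4601 + i \sqrt{741}\right) \left(-3314\right) = -15247714 - 3314 i \sqrt{741}$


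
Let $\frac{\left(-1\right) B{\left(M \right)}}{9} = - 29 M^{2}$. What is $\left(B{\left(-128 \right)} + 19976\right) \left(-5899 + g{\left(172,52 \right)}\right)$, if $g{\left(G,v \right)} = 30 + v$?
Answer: $-24990995400$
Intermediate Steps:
$B{\left(M \right)} = 261 M^{2}$ ($B{\left(M \right)} = - 9 \left(- 29 M^{2}\right) = 261 M^{2}$)
$\left(B{\left(-128 \right)} + 19976\right) \left(-5899 + g{\left(172,52 \right)}\right) = \left(261 \left(-128\right)^{2} + 19976\right) \left(-5899 + \left(30 + 52\right)\right) = \left(261 \cdot 16384 + 19976\right) \left(-5899 + 82\right) = \left(4276224 + 19976\right) \left(-5817\right) = 4296200 \left(-5817\right) = -24990995400$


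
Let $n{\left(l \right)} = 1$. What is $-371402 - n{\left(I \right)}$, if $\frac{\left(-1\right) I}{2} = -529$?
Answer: $-371403$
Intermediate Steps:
$I = 1058$ ($I = \left(-2\right) \left(-529\right) = 1058$)
$-371402 - n{\left(I \right)} = -371402 - 1 = -371403$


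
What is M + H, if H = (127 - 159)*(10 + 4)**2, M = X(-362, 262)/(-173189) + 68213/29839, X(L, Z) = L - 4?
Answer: -32400532710981/5167786571 ≈ -6269.7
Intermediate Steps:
X(L, Z) = -4 + L
M = 11824662331/5167786571 (M = (-4 - 362)/(-173189) + 68213/29839 = -366*(-1/173189) + 68213*(1/29839) = 366/173189 + 68213/29839 = 11824662331/5167786571 ≈ 2.2881)
H = -6272 (H = -32*14**2 = -32*196 = -6272)
M + H = 11824662331/5167786571 - 6272 = -32400532710981/5167786571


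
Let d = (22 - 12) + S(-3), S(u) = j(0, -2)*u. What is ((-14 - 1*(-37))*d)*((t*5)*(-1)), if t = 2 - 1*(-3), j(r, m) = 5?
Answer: 2875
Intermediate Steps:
S(u) = 5*u
t = 5 (t = 2 + 3 = 5)
d = -5 (d = (22 - 12) + 5*(-3) = 10 - 15 = -5)
((-14 - 1*(-37))*d)*((t*5)*(-1)) = ((-14 - 1*(-37))*(-5))*((5*5)*(-1)) = ((-14 + 37)*(-5))*(25*(-1)) = (23*(-5))*(-25) = -115*(-25) = 2875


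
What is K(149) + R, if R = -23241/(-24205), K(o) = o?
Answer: 3629786/24205 ≈ 149.96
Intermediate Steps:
R = 23241/24205 (R = -23241*(-1/24205) = 23241/24205 ≈ 0.96017)
K(149) + R = 149 + 23241/24205 = 3629786/24205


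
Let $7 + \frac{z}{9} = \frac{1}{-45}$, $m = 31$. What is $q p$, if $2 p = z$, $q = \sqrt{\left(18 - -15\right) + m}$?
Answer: $- \frac{1264}{5} \approx -252.8$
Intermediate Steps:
$z = - \frac{316}{5}$ ($z = -63 + \frac{9}{-45} = -63 + 9 \left(- \frac{1}{45}\right) = -63 - \frac{1}{5} = - \frac{316}{5} \approx -63.2$)
$q = 8$ ($q = \sqrt{\left(18 - -15\right) + 31} = \sqrt{\left(18 + 15\right) + 31} = \sqrt{33 + 31} = \sqrt{64} = 8$)
$p = - \frac{158}{5}$ ($p = \frac{1}{2} \left(- \frac{316}{5}\right) = - \frac{158}{5} \approx -31.6$)
$q p = 8 \left(- \frac{158}{5}\right) = - \frac{1264}{5}$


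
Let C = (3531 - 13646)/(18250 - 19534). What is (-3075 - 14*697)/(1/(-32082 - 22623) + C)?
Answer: -100156175140/61482199 ≈ -1629.0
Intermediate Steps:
C = 10115/1284 (C = -10115/(-1284) = -10115*(-1/1284) = 10115/1284 ≈ 7.8777)
(-3075 - 14*697)/(1/(-32082 - 22623) + C) = (-3075 - 14*697)/(1/(-32082 - 22623) + 10115/1284) = (-3075 - 9758)/(1/(-54705) + 10115/1284) = -12833/(-1/54705 + 10115/1284) = -12833/61482199/7804580 = -12833*7804580/61482199 = -100156175140/61482199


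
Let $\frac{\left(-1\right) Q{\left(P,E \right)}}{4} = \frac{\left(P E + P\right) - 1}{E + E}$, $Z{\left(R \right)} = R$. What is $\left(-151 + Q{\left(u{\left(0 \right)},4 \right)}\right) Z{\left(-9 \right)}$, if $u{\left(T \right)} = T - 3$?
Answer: $1287$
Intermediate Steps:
$u{\left(T \right)} = -3 + T$
$Q{\left(P,E \right)} = - \frac{2 \left(-1 + P + E P\right)}{E}$ ($Q{\left(P,E \right)} = - 4 \frac{\left(P E + P\right) - 1}{E + E} = - 4 \frac{\left(E P + P\right) - 1}{2 E} = - 4 \left(\left(P + E P\right) - 1\right) \frac{1}{2 E} = - 4 \left(-1 + P + E P\right) \frac{1}{2 E} = - 4 \frac{-1 + P + E P}{2 E} = - \frac{2 \left(-1 + P + E P\right)}{E}$)
$\left(-151 + Q{\left(u{\left(0 \right)},4 \right)}\right) Z{\left(-9 \right)} = \left(-151 + \frac{2 \left(1 - \left(-3 + 0\right) - 4 \left(-3 + 0\right)\right)}{4}\right) \left(-9\right) = \left(-151 + 2 \cdot \frac{1}{4} \left(1 - -3 - 4 \left(-3\right)\right)\right) \left(-9\right) = \left(-151 + 2 \cdot \frac{1}{4} \left(1 + 3 + 12\right)\right) \left(-9\right) = \left(-151 + 2 \cdot \frac{1}{4} \cdot 16\right) \left(-9\right) = \left(-151 + 8\right) \left(-9\right) = \left(-143\right) \left(-9\right) = 1287$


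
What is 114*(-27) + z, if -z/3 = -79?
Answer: -2841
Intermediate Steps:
z = 237 (z = -3*(-79) = 237)
114*(-27) + z = 114*(-27) + 237 = -3078 + 237 = -2841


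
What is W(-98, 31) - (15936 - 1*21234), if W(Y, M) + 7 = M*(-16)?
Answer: 4795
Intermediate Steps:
W(Y, M) = -7 - 16*M (W(Y, M) = -7 + M*(-16) = -7 - 16*M)
W(-98, 31) - (15936 - 1*21234) = (-7 - 16*31) - (15936 - 1*21234) = (-7 - 496) - (15936 - 21234) = -503 - 1*(-5298) = -503 + 5298 = 4795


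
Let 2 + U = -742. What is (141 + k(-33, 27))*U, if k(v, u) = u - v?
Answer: -149544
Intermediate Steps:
U = -744 (U = -2 - 742 = -744)
(141 + k(-33, 27))*U = (141 + (27 - 1*(-33)))*(-744) = (141 + (27 + 33))*(-744) = (141 + 60)*(-744) = 201*(-744) = -149544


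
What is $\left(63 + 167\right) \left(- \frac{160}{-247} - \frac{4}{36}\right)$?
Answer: $\frac{274390}{2223} \approx 123.43$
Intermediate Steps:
$\left(63 + 167\right) \left(- \frac{160}{-247} - \frac{4}{36}\right) = 230 \left(\left(-160\right) \left(- \frac{1}{247}\right) - \frac{1}{9}\right) = 230 \left(\frac{160}{247} - \frac{1}{9}\right) = 230 \cdot \frac{1193}{2223} = \frac{274390}{2223}$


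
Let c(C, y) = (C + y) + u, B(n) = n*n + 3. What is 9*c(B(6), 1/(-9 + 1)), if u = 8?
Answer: 3375/8 ≈ 421.88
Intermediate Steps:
B(n) = 3 + n**2 (B(n) = n**2 + 3 = 3 + n**2)
c(C, y) = 8 + C + y (c(C, y) = (C + y) + 8 = 8 + C + y)
9*c(B(6), 1/(-9 + 1)) = 9*(8 + (3 + 6**2) + 1/(-9 + 1)) = 9*(8 + (3 + 36) + 1/(-8)) = 9*(8 + 39 - 1/8) = 9*(375/8) = 3375/8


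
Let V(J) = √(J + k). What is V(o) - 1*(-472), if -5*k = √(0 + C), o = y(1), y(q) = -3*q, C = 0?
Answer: 472 + I*√3 ≈ 472.0 + 1.732*I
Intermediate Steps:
o = -3 (o = -3*1 = -3)
k = 0 (k = -√(0 + 0)/5 = -√0/5 = -⅕*0 = 0)
V(J) = √J (V(J) = √(J + 0) = √J)
V(o) - 1*(-472) = √(-3) - 1*(-472) = I*√3 + 472 = 472 + I*√3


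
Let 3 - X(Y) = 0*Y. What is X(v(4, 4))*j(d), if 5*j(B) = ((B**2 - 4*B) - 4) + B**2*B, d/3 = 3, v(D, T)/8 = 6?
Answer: 462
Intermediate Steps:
v(D, T) = 48 (v(D, T) = 8*6 = 48)
X(Y) = 3 (X(Y) = 3 - 0*Y = 3 - 1*0 = 3 + 0 = 3)
d = 9 (d = 3*3 = 9)
j(B) = -4/5 - 4*B/5 + B**2/5 + B**3/5 (j(B) = (((B**2 - 4*B) - 4) + B**2*B)/5 = ((-4 + B**2 - 4*B) + B**3)/5 = (-4 + B**2 + B**3 - 4*B)/5 = -4/5 - 4*B/5 + B**2/5 + B**3/5)
X(v(4, 4))*j(d) = 3*(-4/5 - 4/5*9 + (1/5)*9**2 + (1/5)*9**3) = 3*(-4/5 - 36/5 + (1/5)*81 + (1/5)*729) = 3*(-4/5 - 36/5 + 81/5 + 729/5) = 3*154 = 462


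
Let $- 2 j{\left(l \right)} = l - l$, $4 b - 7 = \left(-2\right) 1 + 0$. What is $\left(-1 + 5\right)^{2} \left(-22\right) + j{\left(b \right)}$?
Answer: $-352$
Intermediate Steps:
$b = \frac{5}{4}$ ($b = \frac{7}{4} + \frac{\left(-2\right) 1 + 0}{4} = \frac{7}{4} + \frac{-2 + 0}{4} = \frac{7}{4} + \frac{1}{4} \left(-2\right) = \frac{7}{4} - \frac{1}{2} = \frac{5}{4} \approx 1.25$)
$j{\left(l \right)} = 0$ ($j{\left(l \right)} = - \frac{l - l}{2} = \left(- \frac{1}{2}\right) 0 = 0$)
$\left(-1 + 5\right)^{2} \left(-22\right) + j{\left(b \right)} = \left(-1 + 5\right)^{2} \left(-22\right) + 0 = 4^{2} \left(-22\right) + 0 = 16 \left(-22\right) + 0 = -352 + 0 = -352$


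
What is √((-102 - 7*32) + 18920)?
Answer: 3*√2066 ≈ 136.36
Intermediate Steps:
√((-102 - 7*32) + 18920) = √((-102 - 224) + 18920) = √(-326 + 18920) = √18594 = 3*√2066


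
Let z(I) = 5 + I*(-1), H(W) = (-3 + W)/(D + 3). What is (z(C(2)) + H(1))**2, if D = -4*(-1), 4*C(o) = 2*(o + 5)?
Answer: 289/196 ≈ 1.4745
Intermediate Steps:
C(o) = 5/2 + o/2 (C(o) = (2*(o + 5))/4 = (2*(5 + o))/4 = (10 + 2*o)/4 = 5/2 + o/2)
D = 4
H(W) = -3/7 + W/7 (H(W) = (-3 + W)/(4 + 3) = (-3 + W)/7 = (-3 + W)*(1/7) = -3/7 + W/7)
z(I) = 5 - I
(z(C(2)) + H(1))**2 = ((5 - (5/2 + (1/2)*2)) + (-3/7 + (1/7)*1))**2 = ((5 - (5/2 + 1)) + (-3/7 + 1/7))**2 = ((5 - 1*7/2) - 2/7)**2 = ((5 - 7/2) - 2/7)**2 = (3/2 - 2/7)**2 = (17/14)**2 = 289/196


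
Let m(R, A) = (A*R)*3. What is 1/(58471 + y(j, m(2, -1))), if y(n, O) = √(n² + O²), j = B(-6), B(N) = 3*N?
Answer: 58471/3418857481 - 6*√10/3418857481 ≈ 1.7097e-5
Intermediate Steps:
m(R, A) = 3*A*R
j = -18 (j = 3*(-6) = -18)
y(n, O) = √(O² + n²)
1/(58471 + y(j, m(2, -1))) = 1/(58471 + √((3*(-1)*2)² + (-18)²)) = 1/(58471 + √((-6)² + 324)) = 1/(58471 + √(36 + 324)) = 1/(58471 + √360) = 1/(58471 + 6*√10)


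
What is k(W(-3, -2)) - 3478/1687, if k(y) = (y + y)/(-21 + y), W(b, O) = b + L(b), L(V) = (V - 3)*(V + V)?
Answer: 11601/3374 ≈ 3.4384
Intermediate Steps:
L(V) = 2*V*(-3 + V) (L(V) = (-3 + V)*(2*V) = 2*V*(-3 + V))
W(b, O) = b + 2*b*(-3 + b)
k(y) = 2*y/(-21 + y) (k(y) = (2*y)/(-21 + y) = 2*y/(-21 + y))
k(W(-3, -2)) - 3478/1687 = 2*(-3*(-5 + 2*(-3)))/(-21 - 3*(-5 + 2*(-3))) - 3478/1687 = 2*(-3*(-5 - 6))/(-21 - 3*(-5 - 6)) - 3478*1/1687 = 2*(-3*(-11))/(-21 - 3*(-11)) - 3478/1687 = 2*33/(-21 + 33) - 3478/1687 = 2*33/12 - 3478/1687 = 2*33*(1/12) - 3478/1687 = 11/2 - 3478/1687 = 11601/3374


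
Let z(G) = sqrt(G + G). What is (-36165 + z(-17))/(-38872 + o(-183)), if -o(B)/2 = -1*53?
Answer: 12055/12922 - I*sqrt(34)/38766 ≈ 0.93291 - 0.00015041*I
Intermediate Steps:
o(B) = 106 (o(B) = -(-2)*53 = -2*(-53) = 106)
z(G) = sqrt(2)*sqrt(G) (z(G) = sqrt(2*G) = sqrt(2)*sqrt(G))
(-36165 + z(-17))/(-38872 + o(-183)) = (-36165 + sqrt(2)*sqrt(-17))/(-38872 + 106) = (-36165 + sqrt(2)*(I*sqrt(17)))/(-38766) = (-36165 + I*sqrt(34))*(-1/38766) = 12055/12922 - I*sqrt(34)/38766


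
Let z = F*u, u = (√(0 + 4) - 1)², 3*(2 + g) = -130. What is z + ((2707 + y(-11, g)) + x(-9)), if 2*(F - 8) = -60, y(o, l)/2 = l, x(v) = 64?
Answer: 7975/3 ≈ 2658.3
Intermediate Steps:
g = -136/3 (g = -2 + (⅓)*(-130) = -2 - 130/3 = -136/3 ≈ -45.333)
y(o, l) = 2*l
F = -22 (F = 8 + (½)*(-60) = 8 - 30 = -22)
u = 1 (u = (√4 - 1)² = (2 - 1)² = 1² = 1)
z = -22 (z = -22*1 = -22)
z + ((2707 + y(-11, g)) + x(-9)) = -22 + ((2707 + 2*(-136/3)) + 64) = -22 + ((2707 - 272/3) + 64) = -22 + (7849/3 + 64) = -22 + 8041/3 = 7975/3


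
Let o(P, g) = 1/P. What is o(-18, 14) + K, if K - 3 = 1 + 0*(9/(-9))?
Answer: 71/18 ≈ 3.9444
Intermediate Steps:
K = 4 (K = 3 + (1 + 0*(9/(-9))) = 3 + (1 + 0*(9*(-⅑))) = 3 + (1 + 0*(-1)) = 3 + (1 + 0) = 3 + 1 = 4)
o(-18, 14) + K = 1/(-18) + 4 = -1/18 + 4 = 71/18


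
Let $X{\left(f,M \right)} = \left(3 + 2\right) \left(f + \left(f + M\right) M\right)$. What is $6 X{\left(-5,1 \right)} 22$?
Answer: $-5940$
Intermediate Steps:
$X{\left(f,M \right)} = 5 f + 5 M \left(M + f\right)$ ($X{\left(f,M \right)} = 5 \left(f + \left(M + f\right) M\right) = 5 \left(f + M \left(M + f\right)\right) = 5 f + 5 M \left(M + f\right)$)
$6 X{\left(-5,1 \right)} 22 = 6 \left(5 \left(-5\right) + 5 \cdot 1^{2} + 5 \cdot 1 \left(-5\right)\right) 22 = 6 \left(-25 + 5 \cdot 1 - 25\right) 22 = 6 \left(-25 + 5 - 25\right) 22 = 6 \left(-45\right) 22 = \left(-270\right) 22 = -5940$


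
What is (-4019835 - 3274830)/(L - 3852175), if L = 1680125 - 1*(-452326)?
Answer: 7294665/1719724 ≈ 4.2418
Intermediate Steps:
L = 2132451 (L = 1680125 + 452326 = 2132451)
(-4019835 - 3274830)/(L - 3852175) = (-4019835 - 3274830)/(2132451 - 3852175) = -7294665/(-1719724) = -7294665*(-1/1719724) = 7294665/1719724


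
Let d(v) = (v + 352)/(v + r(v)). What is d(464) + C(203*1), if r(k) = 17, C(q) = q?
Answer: 98459/481 ≈ 204.70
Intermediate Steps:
d(v) = (352 + v)/(17 + v) (d(v) = (v + 352)/(v + 17) = (352 + v)/(17 + v))
d(464) + C(203*1) = (352 + 464)/(17 + 464) + 203*1 = 816/481 + 203 = 98459/481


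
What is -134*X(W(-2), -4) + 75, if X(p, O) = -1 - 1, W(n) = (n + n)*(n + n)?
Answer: 343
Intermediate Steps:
W(n) = 4*n**2 (W(n) = (2*n)*(2*n) = 4*n**2)
X(p, O) = -2
-134*X(W(-2), -4) + 75 = -134*(-2) + 75 = 268 + 75 = 343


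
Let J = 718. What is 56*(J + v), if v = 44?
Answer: 42672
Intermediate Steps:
56*(J + v) = 56*(718 + 44) = 56*762 = 42672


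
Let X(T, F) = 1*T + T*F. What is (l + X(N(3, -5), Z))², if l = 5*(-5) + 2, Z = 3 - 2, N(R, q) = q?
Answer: 1089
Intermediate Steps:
Z = 1
X(T, F) = T + F*T
l = -23 (l = -25 + 2 = -23)
(l + X(N(3, -5), Z))² = (-23 - 5*(1 + 1))² = (-23 - 5*2)² = (-23 - 10)² = (-33)² = 1089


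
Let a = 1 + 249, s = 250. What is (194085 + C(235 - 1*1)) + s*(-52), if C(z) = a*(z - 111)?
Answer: 211835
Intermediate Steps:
a = 250
C(z) = -27750 + 250*z (C(z) = 250*(z - 111) = 250*(-111 + z) = -27750 + 250*z)
(194085 + C(235 - 1*1)) + s*(-52) = (194085 + (-27750 + 250*(235 - 1*1))) + 250*(-52) = (194085 + (-27750 + 250*(235 - 1))) - 13000 = (194085 + (-27750 + 250*234)) - 13000 = (194085 + (-27750 + 58500)) - 13000 = (194085 + 30750) - 13000 = 224835 - 13000 = 211835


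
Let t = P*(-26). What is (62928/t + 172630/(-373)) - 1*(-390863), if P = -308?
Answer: 145767822287/373373 ≈ 3.9041e+5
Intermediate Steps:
t = 8008 (t = -308*(-26) = 8008)
(62928/t + 172630/(-373)) - 1*(-390863) = (62928/8008 + 172630/(-373)) - 1*(-390863) = (62928*(1/8008) + 172630*(-1/373)) + 390863 = (7866/1001 - 172630/373) + 390863 = -169868612/373373 + 390863 = 145767822287/373373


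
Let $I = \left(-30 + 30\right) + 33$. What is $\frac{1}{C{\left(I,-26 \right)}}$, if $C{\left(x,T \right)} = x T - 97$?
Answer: $- \frac{1}{955} \approx -0.0010471$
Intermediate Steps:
$I = 33$ ($I = 0 + 33 = 33$)
$C{\left(x,T \right)} = -97 + T x$ ($C{\left(x,T \right)} = T x - 97 = -97 + T x$)
$\frac{1}{C{\left(I,-26 \right)}} = \frac{1}{-97 - 858} = \frac{1}{-955} = - \frac{1}{955}$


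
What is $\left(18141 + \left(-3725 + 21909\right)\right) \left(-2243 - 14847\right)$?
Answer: $-620794250$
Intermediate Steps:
$\left(18141 + \left(-3725 + 21909\right)\right) \left(-2243 - 14847\right) = \left(18141 + 18184\right) \left(-17090\right) = 36325 \left(-17090\right) = -620794250$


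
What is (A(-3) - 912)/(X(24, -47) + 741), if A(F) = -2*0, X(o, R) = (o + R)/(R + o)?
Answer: -456/371 ≈ -1.2291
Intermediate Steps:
X(o, R) = 1 (X(o, R) = (R + o)/(R + o) = 1)
A(F) = 0
(A(-3) - 912)/(X(24, -47) + 741) = (0 - 912)/(1 + 741) = -912/742 = -912*1/742 = -456/371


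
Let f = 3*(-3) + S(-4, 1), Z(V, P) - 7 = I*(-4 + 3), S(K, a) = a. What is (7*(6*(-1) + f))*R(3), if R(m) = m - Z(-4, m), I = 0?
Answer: 392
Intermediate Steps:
Z(V, P) = 7 (Z(V, P) = 7 + 0*(-4 + 3) = 7 + 0*(-1) = 7 + 0 = 7)
f = -8 (f = 3*(-3) + 1 = -9 + 1 = -8)
R(m) = -7 + m (R(m) = m - 1*7 = m - 7 = -7 + m)
(7*(6*(-1) + f))*R(3) = (7*(6*(-1) - 8))*(-7 + 3) = (7*(-6 - 8))*(-4) = (7*(-14))*(-4) = -98*(-4) = 392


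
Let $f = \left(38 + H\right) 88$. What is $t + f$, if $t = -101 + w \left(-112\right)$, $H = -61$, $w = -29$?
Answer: $1123$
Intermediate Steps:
$t = 3147$ ($t = -101 - -3248 = -101 + 3248 = 3147$)
$f = -2024$ ($f = \left(38 - 61\right) 88 = \left(-23\right) 88 = -2024$)
$t + f = 3147 - 2024 = 1123$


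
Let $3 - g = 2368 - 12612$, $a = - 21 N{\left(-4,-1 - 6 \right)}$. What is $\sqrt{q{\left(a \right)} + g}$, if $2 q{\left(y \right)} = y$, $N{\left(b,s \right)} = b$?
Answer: $\sqrt{10289} \approx 101.43$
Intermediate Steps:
$a = 84$ ($a = \left(-21\right) \left(-4\right) = 84$)
$q{\left(y \right)} = \frac{y}{2}$
$g = 10247$ ($g = 3 - \left(2368 - 12612\right) = 3 - -10244 = 3 + 10244 = 10247$)
$\sqrt{q{\left(a \right)} + g} = \sqrt{\frac{1}{2} \cdot 84 + 10247} = \sqrt{42 + 10247} = \sqrt{10289}$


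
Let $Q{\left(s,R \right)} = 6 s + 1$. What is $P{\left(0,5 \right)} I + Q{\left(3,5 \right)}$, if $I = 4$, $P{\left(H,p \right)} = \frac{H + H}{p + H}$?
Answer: $19$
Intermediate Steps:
$Q{\left(s,R \right)} = 1 + 6 s$
$P{\left(H,p \right)} = \frac{2 H}{H + p}$
$P{\left(0,5 \right)} I + Q{\left(3,5 \right)} = 2 \cdot 0 \frac{1}{0 + 5} \cdot 4 + \left(1 + 6 \cdot 3\right) = 2 \cdot 0 \cdot \frac{1}{5} \cdot 4 + \left(1 + 18\right) = 2 \cdot 0 \cdot \frac{1}{5} \cdot 4 + 19 = 0 \cdot 4 + 19 = 0 + 19 = 19$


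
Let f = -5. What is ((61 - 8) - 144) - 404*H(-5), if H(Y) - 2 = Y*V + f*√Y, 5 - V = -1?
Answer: 11221 + 2020*I*√5 ≈ 11221.0 + 4516.9*I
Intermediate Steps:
V = 6 (V = 5 - 1*(-1) = 5 + 1 = 6)
H(Y) = 2 - 5*√Y + 6*Y (H(Y) = 2 + (Y*6 - 5*√Y) = 2 + (6*Y - 5*√Y) = 2 + (-5*√Y + 6*Y) = 2 - 5*√Y + 6*Y)
((61 - 8) - 144) - 404*H(-5) = ((61 - 8) - 144) - 404*(2 - 5*I*√5 + 6*(-5)) = (53 - 144) - 404*(2 - 5*I*√5 - 30) = -91 - 404*(2 - 5*I*√5 - 30) = -91 - 404*(-28 - 5*I*√5) = -91 + (11312 + 2020*I*√5) = 11221 + 2020*I*√5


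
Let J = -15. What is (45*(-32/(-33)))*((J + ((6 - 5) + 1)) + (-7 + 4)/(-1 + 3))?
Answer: -6960/11 ≈ -632.73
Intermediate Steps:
(45*(-32/(-33)))*((J + ((6 - 5) + 1)) + (-7 + 4)/(-1 + 3)) = (45*(-32/(-33)))*((-15 + ((6 - 5) + 1)) + (-7 + 4)/(-1 + 3)) = (45*(-32*(-1/33)))*((-15 + (1 + 1)) - 3/2) = (45*(32/33))*((-15 + 2) - 3*1/2) = 480*(-13 - 3/2)/11 = (480/11)*(-29/2) = -6960/11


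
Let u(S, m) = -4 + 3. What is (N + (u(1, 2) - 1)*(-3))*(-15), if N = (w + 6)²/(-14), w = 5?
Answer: 555/14 ≈ 39.643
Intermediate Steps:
u(S, m) = -1
N = -121/14 (N = (5 + 6)²/(-14) = 11²*(-1/14) = 121*(-1/14) = -121/14 ≈ -8.6429)
(N + (u(1, 2) - 1)*(-3))*(-15) = (-121/14 + (-1 - 1)*(-3))*(-15) = (-121/14 - 2*(-3))*(-15) = (-121/14 + 6)*(-15) = -37/14*(-15) = 555/14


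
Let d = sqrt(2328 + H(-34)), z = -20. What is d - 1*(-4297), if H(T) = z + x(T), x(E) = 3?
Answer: 4297 + sqrt(2311) ≈ 4345.1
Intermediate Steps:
H(T) = -17 (H(T) = -20 + 3 = -17)
d = sqrt(2311) (d = sqrt(2328 - 17) = sqrt(2311) ≈ 48.073)
d - 1*(-4297) = sqrt(2311) - 1*(-4297) = sqrt(2311) + 4297 = 4297 + sqrt(2311)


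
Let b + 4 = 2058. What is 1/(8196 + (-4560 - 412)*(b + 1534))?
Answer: -1/17831340 ≈ -5.6081e-8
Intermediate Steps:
b = 2054 (b = -4 + 2058 = 2054)
1/(8196 + (-4560 - 412)*(b + 1534)) = 1/(8196 + (-4560 - 412)*(2054 + 1534)) = 1/(8196 - 4972*3588) = 1/(8196 - 17839536) = 1/(-17831340) = -1/17831340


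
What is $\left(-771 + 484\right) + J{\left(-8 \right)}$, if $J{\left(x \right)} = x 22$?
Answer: $-463$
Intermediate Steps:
$J{\left(x \right)} = 22 x$
$\left(-771 + 484\right) + J{\left(-8 \right)} = \left(-771 + 484\right) + 22 \left(-8\right) = -287 - 176 = -463$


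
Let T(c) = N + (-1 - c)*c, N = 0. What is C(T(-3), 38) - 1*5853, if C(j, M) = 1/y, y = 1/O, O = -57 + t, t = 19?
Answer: -5891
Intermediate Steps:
O = -38 (O = -57 + 19 = -38)
y = -1/38 (y = 1/(-38) = -1/38 ≈ -0.026316)
T(c) = c*(-1 - c) (T(c) = 0 + (-1 - c)*c = 0 + c*(-1 - c) = c*(-1 - c))
C(j, M) = -38 (C(j, M) = 1/(-1/38) = -38)
C(T(-3), 38) - 1*5853 = -38 - 1*5853 = -38 - 5853 = -5891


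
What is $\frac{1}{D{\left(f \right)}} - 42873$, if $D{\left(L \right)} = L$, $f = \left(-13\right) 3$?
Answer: $- \frac{1672048}{39} \approx -42873.0$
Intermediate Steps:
$f = -39$
$\frac{1}{D{\left(f \right)}} - 42873 = \frac{1}{-39} - 42873 = - \frac{1}{39} - 42873 = - \frac{1672048}{39}$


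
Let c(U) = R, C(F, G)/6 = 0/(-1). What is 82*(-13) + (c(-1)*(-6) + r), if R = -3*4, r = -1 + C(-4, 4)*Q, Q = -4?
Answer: -995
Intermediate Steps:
C(F, G) = 0 (C(F, G) = 6*(0/(-1)) = 6*(0*(-1)) = 6*0 = 0)
r = -1 (r = -1 + 0*(-4) = -1 + 0 = -1)
R = -12
c(U) = -12
82*(-13) + (c(-1)*(-6) + r) = 82*(-13) + (-12*(-6) - 1) = -1066 + (72 - 1) = -1066 + 71 = -995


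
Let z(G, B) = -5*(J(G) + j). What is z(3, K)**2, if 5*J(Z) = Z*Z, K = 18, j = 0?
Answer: 81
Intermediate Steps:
J(Z) = Z**2/5 (J(Z) = (Z*Z)/5 = Z**2/5)
z(G, B) = -G**2 (z(G, B) = -5*(G**2/5 + 0) = -G**2)
z(3, K)**2 = (-1*3**2)**2 = (-1*9)**2 = (-9)**2 = 81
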